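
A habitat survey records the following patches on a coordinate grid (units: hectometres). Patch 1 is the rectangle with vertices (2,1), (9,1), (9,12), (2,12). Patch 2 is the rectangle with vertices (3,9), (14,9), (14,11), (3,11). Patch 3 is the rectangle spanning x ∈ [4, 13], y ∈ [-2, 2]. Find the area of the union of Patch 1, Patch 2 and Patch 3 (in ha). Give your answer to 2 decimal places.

118.00

By inclusion–exclusion:
Individual areas: |Patch 1| = 77, |Patch 2| = 22, |Patch 3| = 36.
|Patch 1∩Patch 2|: x∈[3,9], y∈[9,11] → 6·2 = 12.
|Patch 1∩Patch 3|: x∈[4,9], y∈[1,2] → 5·1 = 5.
|Patch 2∩Patch 3| = 0 (no overlap).
|Patch 1∩Patch 2∩Patch 3| = 0.
|Patch 1 ∪ Patch 2 ∪ Patch 3| = 135 − 17 + 0 = 118.00.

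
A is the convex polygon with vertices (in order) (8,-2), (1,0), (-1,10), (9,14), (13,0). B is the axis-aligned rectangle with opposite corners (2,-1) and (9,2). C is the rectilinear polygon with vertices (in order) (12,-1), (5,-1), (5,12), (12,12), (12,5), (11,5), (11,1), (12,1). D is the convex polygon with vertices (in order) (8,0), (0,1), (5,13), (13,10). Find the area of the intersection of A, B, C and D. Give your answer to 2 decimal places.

6.44

The intersection is the polygon with vertices (5,2), (9,2), (8,0), (5,0.375).
By the shoelace formula its area is 6.44.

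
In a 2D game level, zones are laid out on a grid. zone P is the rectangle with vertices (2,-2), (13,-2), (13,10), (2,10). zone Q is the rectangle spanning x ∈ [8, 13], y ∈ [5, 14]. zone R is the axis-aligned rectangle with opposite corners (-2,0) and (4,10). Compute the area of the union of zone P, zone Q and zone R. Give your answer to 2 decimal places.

192.00

By inclusion–exclusion:
Individual areas: |zone P| = 132, |zone Q| = 45, |zone R| = 60.
|zone P∩zone Q|: x∈[8,13], y∈[5,10] → 5·5 = 25.
|zone P∩zone R|: x∈[2,4], y∈[0,10] → 2·10 = 20.
|zone Q∩zone R| = 0 (no overlap).
|zone P∩zone Q∩zone R| = 0.
|zone P ∪ zone Q ∪ zone R| = 237 − 45 + 0 = 192.00.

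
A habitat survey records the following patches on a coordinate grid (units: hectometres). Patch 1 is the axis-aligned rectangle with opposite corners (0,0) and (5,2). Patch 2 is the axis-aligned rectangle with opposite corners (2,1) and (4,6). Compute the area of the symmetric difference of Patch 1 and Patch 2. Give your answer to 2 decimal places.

|Patch 1∩Patch 2|: x∈[2,4], y∈[1,2] → 2·1 = 2.
|Patch 1 △ Patch 2| = |Patch 1| + |Patch 2| − 2·|Patch 1∩Patch 2| = 10 + 10 − 4 = 16.00.

16.00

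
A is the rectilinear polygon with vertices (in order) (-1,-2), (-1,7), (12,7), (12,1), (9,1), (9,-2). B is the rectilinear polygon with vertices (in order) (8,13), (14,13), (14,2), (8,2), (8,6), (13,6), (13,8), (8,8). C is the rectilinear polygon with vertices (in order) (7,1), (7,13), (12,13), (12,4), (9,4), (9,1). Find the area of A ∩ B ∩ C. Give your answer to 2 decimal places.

10.00

The intersection is the polygon with vertices (8,2), (8,6), (12,6), (12,4), (9,4), (9,2).
By the shoelace formula its area is 10.00.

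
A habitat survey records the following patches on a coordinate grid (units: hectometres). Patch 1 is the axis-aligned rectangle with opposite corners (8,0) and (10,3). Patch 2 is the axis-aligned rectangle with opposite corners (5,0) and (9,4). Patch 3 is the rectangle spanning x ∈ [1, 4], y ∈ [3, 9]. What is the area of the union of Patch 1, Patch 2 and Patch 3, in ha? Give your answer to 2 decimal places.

By inclusion–exclusion:
Individual areas: |Patch 1| = 6, |Patch 2| = 16, |Patch 3| = 18.
|Patch 1∩Patch 2|: x∈[8,9], y∈[0,3] → 1·3 = 3.
|Patch 1∩Patch 3| = 0 (no overlap).
|Patch 2∩Patch 3| = 0 (no overlap).
|Patch 1∩Patch 2∩Patch 3| = 0.
|Patch 1 ∪ Patch 2 ∪ Patch 3| = 40 − 3 + 0 = 37.00.

37.00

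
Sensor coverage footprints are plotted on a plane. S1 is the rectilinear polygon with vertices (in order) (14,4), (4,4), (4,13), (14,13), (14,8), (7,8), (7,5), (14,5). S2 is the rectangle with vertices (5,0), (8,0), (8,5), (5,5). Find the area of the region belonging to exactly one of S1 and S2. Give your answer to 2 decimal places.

|S1| = 69, |S2| = 15, |S1∩S2| = 3.
|S1 △ S2| = |S1| + |S2| − 2·|S1∩S2| = 69 + 15 − 6 = 78.00.

78.00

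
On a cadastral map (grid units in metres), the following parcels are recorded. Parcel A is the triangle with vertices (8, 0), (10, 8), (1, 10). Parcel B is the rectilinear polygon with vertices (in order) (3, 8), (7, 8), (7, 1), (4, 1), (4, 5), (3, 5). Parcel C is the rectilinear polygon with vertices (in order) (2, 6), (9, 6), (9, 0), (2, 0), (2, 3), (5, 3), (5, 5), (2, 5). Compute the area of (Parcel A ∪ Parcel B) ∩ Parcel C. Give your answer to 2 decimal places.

23.29

|Parcel A ∪ Parcel B| = 47.1429.
|(Parcel A ∪ Parcel B) ∩ Parcel C| = 23.29.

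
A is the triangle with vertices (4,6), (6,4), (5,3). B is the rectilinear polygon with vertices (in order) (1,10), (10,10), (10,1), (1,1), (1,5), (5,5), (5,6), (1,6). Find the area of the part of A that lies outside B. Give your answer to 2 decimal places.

0.33

|A| = 2, |A∩B| = 1.6667.
|A ∖ B| = |A| − |A∩B| = 2 − 1.6667 = 0.33.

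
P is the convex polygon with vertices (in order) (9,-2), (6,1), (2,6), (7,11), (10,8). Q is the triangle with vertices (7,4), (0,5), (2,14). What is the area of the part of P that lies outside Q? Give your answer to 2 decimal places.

43.70

|P| = 55.5, |P∩Q| = 11.8011.
|P ∖ Q| = |P| − |P∩Q| = 55.5 − 11.8011 = 43.70.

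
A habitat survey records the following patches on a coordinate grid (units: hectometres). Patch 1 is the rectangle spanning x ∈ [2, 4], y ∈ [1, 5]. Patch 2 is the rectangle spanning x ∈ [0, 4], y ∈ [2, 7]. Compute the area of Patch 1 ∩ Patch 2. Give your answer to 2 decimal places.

|Patch 1∩Patch 2|: x∈[2,4], y∈[2,5] → 2·3 = 6.

6.00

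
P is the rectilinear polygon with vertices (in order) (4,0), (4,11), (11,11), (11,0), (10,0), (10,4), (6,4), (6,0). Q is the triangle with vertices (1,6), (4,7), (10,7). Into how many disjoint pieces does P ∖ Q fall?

1

P ∖ Q is a single connected region.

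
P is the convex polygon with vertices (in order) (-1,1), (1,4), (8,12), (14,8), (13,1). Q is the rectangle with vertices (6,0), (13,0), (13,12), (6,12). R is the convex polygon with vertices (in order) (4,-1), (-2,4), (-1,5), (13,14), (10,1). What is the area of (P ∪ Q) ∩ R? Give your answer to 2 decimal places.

|P ∪ Q| = 120.119.
|(P ∪ Q) ∩ R| = 86.03.

86.03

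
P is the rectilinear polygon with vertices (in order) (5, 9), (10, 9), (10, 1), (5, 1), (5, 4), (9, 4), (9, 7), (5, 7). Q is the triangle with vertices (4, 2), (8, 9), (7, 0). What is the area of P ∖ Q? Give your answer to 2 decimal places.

|P| = 28, |P∩Q| = 7.6528.
|P ∖ Q| = |P| − |P∩Q| = 28 − 7.6528 = 20.35.

20.35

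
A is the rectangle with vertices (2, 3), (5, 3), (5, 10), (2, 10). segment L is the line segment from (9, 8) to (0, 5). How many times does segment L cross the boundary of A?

2

The segment meets the boundary at (2,5.667), (5,6.667).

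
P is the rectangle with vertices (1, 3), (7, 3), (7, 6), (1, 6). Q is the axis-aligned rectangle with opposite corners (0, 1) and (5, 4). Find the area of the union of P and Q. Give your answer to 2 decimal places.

By inclusion–exclusion:
Individual areas: |P| = 18, |Q| = 15.
|P∩Q|: x∈[1,5], y∈[3,4] → 4·1 = 4.
|P ∪ Q| = 33 − 4 = 29.00.

29.00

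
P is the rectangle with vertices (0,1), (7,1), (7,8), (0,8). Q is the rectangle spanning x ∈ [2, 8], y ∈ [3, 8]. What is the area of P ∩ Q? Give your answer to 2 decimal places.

25.00

|P∩Q|: x∈[2,7], y∈[3,8] → 5·5 = 25.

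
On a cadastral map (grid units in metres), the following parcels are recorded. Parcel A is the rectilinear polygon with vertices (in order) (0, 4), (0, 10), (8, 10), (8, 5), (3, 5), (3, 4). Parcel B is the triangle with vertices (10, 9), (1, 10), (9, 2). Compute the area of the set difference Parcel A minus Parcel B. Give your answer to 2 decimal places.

|Parcel A| = 43, |Parcel A∩Parcel B| = 19.7778.
|Parcel A ∖ Parcel B| = |Parcel A| − |Parcel A∩Parcel B| = 43 − 19.7778 = 23.22.

23.22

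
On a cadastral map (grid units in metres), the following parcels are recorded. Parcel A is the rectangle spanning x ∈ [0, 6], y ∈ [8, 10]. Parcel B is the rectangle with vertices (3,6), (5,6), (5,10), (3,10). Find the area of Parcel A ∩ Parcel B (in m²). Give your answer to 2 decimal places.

|Parcel A∩Parcel B|: x∈[3,5], y∈[8,10] → 2·2 = 4.

4.00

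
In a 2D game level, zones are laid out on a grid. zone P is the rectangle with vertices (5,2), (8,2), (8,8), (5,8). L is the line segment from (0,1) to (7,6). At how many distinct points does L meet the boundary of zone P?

The segment meets the boundary at (5,4.571).

1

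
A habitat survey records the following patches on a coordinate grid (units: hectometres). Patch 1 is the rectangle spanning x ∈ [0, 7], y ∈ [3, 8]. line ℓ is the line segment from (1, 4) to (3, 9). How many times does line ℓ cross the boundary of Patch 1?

The segment meets the boundary at (2.6,8).

1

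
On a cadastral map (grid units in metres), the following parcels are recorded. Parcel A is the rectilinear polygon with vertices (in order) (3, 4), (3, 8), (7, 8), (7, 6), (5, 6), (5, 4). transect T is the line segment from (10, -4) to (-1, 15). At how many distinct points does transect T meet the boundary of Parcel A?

The segment meets the boundary at (3.053,8), (5,4.636).

2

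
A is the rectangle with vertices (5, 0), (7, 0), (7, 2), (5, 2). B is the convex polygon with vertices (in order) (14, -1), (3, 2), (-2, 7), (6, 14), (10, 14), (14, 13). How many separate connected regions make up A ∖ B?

1

A ∖ B is a single connected region.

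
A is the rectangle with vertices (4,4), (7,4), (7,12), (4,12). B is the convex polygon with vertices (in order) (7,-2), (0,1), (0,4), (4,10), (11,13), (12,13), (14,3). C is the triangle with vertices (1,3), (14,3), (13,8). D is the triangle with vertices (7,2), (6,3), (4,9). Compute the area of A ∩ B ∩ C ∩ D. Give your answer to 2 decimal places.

The intersection is the polygon with vertices (5.727,4.97), (6.143,4), (5.667,4), (5.39,4.829).
By the shoelace formula its area is 0.39.

0.39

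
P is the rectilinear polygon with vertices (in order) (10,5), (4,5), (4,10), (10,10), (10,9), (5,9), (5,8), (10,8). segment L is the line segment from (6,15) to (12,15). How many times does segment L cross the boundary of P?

0

The segment lies entirely outside P and never meets its boundary.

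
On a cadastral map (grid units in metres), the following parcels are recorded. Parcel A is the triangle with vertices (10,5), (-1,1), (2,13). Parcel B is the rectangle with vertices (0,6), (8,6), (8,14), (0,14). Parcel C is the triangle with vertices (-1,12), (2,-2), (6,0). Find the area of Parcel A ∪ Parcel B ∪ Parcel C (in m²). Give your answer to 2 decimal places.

109.26

By inclusion–exclusion:
Individual areas: |Parcel A| = 60, |Parcel B| = 64, |Parcel C| = 31.
|Parcel A∩Parcel B| = 30.125.
|Parcel A∩Parcel C| = 13.4818.
|Parcel B∩Parcel C| = 5.1667.
|Parcel A∩Parcel B∩Parcel C| = 3.0361.
|Parcel A ∪ Parcel B ∪ Parcel C| = 155 − 48.7735 + 3.0361 = 109.26.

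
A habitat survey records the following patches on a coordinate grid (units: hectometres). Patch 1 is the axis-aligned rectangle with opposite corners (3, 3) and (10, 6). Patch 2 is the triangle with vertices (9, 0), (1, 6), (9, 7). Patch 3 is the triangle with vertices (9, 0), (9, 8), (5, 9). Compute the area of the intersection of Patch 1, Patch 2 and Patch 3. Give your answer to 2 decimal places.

6.00

The intersection is the polygon with vertices (9,6), (9,3), (7.667,3), (6.333,6).
By the shoelace formula its area is 6.00.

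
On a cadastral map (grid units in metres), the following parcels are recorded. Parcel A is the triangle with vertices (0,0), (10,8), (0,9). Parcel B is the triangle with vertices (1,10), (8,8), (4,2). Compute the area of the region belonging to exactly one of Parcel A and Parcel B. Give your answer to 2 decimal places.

|Parcel A| = 45, |Parcel B| = 25, |Parcel A∩Parcel B| = 20.7418.
|Parcel A △ Parcel B| = |Parcel A| + |Parcel B| − 2·|Parcel A∩Parcel B| = 45 + 25 − 41.4835 = 28.52.

28.52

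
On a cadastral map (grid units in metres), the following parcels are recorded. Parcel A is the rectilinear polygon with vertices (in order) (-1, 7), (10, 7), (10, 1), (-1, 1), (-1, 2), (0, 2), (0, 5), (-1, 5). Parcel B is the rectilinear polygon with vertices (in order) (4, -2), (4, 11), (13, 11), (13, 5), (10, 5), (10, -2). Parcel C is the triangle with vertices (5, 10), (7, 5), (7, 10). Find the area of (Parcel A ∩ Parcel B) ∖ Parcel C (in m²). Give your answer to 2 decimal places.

|Parcel A ∩ Parcel B| = 36.
|(Parcel A ∩ Parcel B) ∩ Parcel C| = 0.8.
|(Parcel A ∩ Parcel B) ∖ Parcel C| = 36 − 0.8 = 35.20.

35.20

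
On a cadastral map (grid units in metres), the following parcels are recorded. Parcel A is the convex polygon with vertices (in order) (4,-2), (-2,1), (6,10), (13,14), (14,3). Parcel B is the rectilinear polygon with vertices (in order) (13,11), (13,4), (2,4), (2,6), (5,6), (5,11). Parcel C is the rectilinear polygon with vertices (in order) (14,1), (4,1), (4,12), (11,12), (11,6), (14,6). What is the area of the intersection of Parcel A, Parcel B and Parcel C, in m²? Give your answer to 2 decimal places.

45.56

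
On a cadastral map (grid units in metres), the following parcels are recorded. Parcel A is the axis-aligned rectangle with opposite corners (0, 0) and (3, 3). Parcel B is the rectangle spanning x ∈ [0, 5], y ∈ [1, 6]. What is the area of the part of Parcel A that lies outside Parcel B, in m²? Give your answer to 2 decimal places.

|Parcel A∩Parcel B|: x∈[0,3], y∈[1,3] → 3·2 = 6.
|Parcel A| = 9.
|Parcel A ∖ Parcel B| = |Parcel A| − |Parcel A∩Parcel B| = 9 − 6 = 3.00.

3.00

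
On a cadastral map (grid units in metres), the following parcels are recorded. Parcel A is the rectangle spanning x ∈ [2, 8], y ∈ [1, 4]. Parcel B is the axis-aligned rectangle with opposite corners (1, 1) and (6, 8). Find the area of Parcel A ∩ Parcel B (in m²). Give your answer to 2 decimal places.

12.00

|Parcel A∩Parcel B|: x∈[2,6], y∈[1,4] → 4·3 = 12.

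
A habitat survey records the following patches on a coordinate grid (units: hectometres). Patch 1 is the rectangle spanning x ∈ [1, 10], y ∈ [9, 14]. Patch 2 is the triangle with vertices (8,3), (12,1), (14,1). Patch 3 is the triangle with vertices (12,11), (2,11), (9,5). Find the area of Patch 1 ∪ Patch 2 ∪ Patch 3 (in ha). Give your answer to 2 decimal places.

63.33

By inclusion–exclusion:
Individual areas: |Patch 1| = 45, |Patch 2| = 2, |Patch 3| = 30.
|Patch 1∩Patch 2| = 0.
|Patch 1∩Patch 3| = 13.6667.
|Patch 2∩Patch 3| = 0.
|Patch 1∩Patch 2∩Patch 3| = 0.
|Patch 1 ∪ Patch 2 ∪ Patch 3| = 77 − 13.6667 + 0 = 63.33.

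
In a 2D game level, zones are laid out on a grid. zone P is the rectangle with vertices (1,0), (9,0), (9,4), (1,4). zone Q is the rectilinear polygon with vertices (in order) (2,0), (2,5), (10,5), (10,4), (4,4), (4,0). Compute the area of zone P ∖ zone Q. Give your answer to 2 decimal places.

24.00

|zone P| = 32, |zone P∩zone Q| = 8.
|zone P ∖ zone Q| = |zone P| − |zone P∩zone Q| = 32 − 8 = 24.00.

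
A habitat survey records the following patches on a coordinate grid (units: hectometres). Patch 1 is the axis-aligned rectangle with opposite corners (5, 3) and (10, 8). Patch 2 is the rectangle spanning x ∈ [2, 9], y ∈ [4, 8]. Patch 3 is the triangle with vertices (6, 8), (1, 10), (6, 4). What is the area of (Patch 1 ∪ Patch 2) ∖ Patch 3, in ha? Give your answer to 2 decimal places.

30.33

|Patch 1 ∪ Patch 2| = 37.
|(Patch 1 ∪ Patch 2) ∩ Patch 3| = 6.6667.
|(Patch 1 ∪ Patch 2) ∖ Patch 3| = 37 − 6.6667 = 30.33.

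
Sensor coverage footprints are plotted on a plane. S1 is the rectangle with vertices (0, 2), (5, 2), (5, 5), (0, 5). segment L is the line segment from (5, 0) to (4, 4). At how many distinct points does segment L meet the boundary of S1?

1

The segment meets the boundary at (4.5,2).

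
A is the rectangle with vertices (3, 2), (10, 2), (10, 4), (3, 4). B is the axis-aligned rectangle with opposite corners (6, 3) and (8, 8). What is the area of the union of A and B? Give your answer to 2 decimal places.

22.00

By inclusion–exclusion:
Individual areas: |A| = 14, |B| = 10.
|A∩B|: x∈[6,8], y∈[3,4] → 2·1 = 2.
|A ∪ B| = 24 − 2 = 22.00.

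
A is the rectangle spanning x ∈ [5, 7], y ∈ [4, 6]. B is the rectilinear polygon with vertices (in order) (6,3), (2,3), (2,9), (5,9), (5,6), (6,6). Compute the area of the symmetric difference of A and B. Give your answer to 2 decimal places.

|A| = 4, |B| = 21, |A∩B| = 2.
|A △ B| = |A| + |B| − 2·|A∩B| = 4 + 21 − 4 = 21.00.

21.00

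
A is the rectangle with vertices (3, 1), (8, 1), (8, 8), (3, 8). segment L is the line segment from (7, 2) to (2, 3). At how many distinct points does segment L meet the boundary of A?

The segment meets the boundary at (3,2.8).

1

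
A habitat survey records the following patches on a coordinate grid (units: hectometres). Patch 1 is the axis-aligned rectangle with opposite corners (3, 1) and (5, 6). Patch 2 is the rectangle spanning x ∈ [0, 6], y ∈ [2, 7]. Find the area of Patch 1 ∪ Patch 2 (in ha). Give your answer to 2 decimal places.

By inclusion–exclusion:
Individual areas: |Patch 1| = 10, |Patch 2| = 30.
|Patch 1∩Patch 2|: x∈[3,5], y∈[2,6] → 2·4 = 8.
|Patch 1 ∪ Patch 2| = 40 − 8 = 32.00.

32.00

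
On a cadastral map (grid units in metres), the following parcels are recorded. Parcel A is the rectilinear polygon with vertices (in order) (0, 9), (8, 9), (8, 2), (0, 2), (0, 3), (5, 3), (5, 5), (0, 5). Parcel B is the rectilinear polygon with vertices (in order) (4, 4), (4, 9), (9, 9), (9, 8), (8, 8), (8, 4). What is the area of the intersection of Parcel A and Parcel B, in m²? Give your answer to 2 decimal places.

19.00

The intersection is the polygon with vertices (8,9), (8,8), (8,4), (5,4), (5,5), (4,5), (4,9).
By the shoelace formula its area is 19.00.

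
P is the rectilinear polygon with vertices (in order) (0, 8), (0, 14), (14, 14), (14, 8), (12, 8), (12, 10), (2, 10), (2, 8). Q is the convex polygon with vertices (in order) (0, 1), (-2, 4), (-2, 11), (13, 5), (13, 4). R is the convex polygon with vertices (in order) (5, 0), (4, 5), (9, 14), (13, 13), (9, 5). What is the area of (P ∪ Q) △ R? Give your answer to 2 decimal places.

122.77

|P ∪ Q| = 142.9.
|(P ∪ Q) ∩ R| = 36.5631.
|(P ∪ Q) △ R| = 142.9 + 53 − 73.1262 = 122.77.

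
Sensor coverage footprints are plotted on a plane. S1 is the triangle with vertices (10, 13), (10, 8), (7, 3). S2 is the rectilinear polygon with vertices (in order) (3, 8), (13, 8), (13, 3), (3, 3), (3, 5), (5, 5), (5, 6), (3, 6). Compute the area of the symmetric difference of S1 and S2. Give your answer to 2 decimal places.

|S1| = 7.5, |S2| = 48, |S1∩S2| = 3.75.
|S1 △ S2| = |S1| + |S2| − 2·|S1∩S2| = 7.5 + 48 − 7.5 = 48.00.

48.00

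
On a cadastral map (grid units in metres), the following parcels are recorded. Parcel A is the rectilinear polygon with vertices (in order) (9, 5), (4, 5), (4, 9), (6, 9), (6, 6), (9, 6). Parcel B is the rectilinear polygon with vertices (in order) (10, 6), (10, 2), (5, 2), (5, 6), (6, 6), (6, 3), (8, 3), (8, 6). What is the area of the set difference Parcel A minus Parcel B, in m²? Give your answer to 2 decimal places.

|Parcel A| = 11, |Parcel A∩Parcel B| = 2.
|Parcel A ∖ Parcel B| = |Parcel A| − |Parcel A∩Parcel B| = 11 − 2 = 9.00.

9.00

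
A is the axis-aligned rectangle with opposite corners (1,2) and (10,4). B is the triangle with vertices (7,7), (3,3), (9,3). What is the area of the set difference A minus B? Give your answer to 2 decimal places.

|A| = 18, |A∩B| = 5.25.
|A ∖ B| = |A| − |A∩B| = 18 − 5.25 = 12.75.

12.75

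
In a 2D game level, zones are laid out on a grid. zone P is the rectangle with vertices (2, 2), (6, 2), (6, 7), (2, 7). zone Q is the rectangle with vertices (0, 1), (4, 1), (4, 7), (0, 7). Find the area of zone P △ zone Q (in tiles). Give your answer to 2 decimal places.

|zone P∩zone Q|: x∈[2,4], y∈[2,7] → 2·5 = 10.
|zone P △ zone Q| = |zone P| + |zone Q| − 2·|zone P∩zone Q| = 20 + 24 − 20 = 24.00.

24.00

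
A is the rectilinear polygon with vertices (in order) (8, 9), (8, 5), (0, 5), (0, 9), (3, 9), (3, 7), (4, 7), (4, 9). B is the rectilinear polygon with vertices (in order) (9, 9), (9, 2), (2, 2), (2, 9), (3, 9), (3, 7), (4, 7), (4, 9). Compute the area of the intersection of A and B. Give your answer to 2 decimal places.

The intersection is the polygon with vertices (8,5), (2,5), (2,9), (3,9), (3,7), (4,7), (4,9), (8,9).
By the shoelace formula its area is 22.00.

22.00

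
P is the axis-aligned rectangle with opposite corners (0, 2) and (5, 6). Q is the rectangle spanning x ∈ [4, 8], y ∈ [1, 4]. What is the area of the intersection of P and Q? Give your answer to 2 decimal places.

|P∩Q|: x∈[4,5], y∈[2,4] → 1·2 = 2.

2.00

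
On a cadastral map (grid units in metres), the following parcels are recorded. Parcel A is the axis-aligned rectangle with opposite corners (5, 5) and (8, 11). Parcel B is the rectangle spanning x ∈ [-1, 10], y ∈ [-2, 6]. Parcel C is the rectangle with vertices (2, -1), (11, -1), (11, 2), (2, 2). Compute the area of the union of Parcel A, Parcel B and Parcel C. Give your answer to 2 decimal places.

By inclusion–exclusion:
Individual areas: |Parcel A| = 18, |Parcel B| = 88, |Parcel C| = 27.
|Parcel A∩Parcel B|: x∈[5,8], y∈[5,6] → 3·1 = 3.
|Parcel A∩Parcel C| = 0 (no overlap).
|Parcel B∩Parcel C|: x∈[2,10], y∈[-1,2] → 8·3 = 24.
|Parcel A∩Parcel B∩Parcel C| = 0.
|Parcel A ∪ Parcel B ∪ Parcel C| = 133 − 27 + 0 = 106.00.

106.00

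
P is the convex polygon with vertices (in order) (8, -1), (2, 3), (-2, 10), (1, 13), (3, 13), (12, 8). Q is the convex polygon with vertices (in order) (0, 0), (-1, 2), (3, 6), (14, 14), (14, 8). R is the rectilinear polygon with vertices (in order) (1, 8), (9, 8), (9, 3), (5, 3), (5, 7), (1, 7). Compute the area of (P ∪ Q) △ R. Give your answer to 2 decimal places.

|P ∪ Q| = 138.1531.
|(P ∪ Q) ∩ R| = 24.
|(P ∪ Q) △ R| = 138.1531 + 24 − 48 = 114.15.

114.15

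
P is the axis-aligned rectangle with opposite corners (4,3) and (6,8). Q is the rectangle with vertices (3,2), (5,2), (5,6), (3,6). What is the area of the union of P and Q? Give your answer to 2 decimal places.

15.00

By inclusion–exclusion:
Individual areas: |P| = 10, |Q| = 8.
|P∩Q|: x∈[4,5], y∈[3,6] → 1·3 = 3.
|P ∪ Q| = 18 − 3 = 15.00.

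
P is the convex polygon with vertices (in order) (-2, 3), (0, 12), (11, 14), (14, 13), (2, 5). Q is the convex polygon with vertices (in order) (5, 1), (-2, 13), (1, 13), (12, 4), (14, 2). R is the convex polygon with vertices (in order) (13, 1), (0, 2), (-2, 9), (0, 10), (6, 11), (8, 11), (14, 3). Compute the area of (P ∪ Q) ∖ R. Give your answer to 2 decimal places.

39.67

|P ∪ Q| = 124.2986.
|(P ∪ Q) ∩ R| = 84.6301.
|(P ∪ Q) ∖ R| = 124.2986 − 84.6301 = 39.67.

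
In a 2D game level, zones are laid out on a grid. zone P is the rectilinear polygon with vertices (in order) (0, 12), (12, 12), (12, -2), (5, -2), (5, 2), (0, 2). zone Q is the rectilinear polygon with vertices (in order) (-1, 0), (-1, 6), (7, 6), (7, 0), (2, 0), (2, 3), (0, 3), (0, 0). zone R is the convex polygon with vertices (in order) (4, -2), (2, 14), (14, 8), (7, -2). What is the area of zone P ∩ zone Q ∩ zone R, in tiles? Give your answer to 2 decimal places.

19.00

The intersection is the polygon with vertices (3.5,2), (3,6), (7,6), (7,0), (5,0), (5,2).
By the shoelace formula its area is 19.00.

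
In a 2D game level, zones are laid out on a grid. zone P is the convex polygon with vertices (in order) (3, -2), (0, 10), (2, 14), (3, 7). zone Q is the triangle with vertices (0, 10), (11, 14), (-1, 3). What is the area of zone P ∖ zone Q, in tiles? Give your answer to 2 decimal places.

|zone P| = 22.5, |zone P∩zone Q| = 10.8616.
|zone P ∖ zone Q| = |zone P| − |zone P∩zone Q| = 22.5 − 10.8616 = 11.64.

11.64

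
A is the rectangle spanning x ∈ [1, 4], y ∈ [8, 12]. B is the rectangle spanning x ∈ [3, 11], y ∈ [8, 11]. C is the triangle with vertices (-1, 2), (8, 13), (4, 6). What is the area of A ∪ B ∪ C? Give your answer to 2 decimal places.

39.91

By inclusion–exclusion:
Individual areas: |A| = 12, |B| = 24, |C| = 9.5.
|A∩B|: x∈[3,4], y∈[8,11] → 1·3 = 3.
|A∩C| = 0.0051.
|B∩C| = 2.5909.
|A∩B∩C| = 0.0051.
|A ∪ B ∪ C| = 45.5 − 5.596 + 0.0051 = 39.91.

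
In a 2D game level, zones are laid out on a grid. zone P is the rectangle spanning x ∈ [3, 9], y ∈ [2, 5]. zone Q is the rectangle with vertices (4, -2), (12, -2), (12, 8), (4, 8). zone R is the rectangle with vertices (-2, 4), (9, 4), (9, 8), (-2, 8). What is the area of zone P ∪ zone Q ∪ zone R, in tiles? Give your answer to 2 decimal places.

106.00

By inclusion–exclusion:
Individual areas: |zone P| = 18, |zone Q| = 80, |zone R| = 44.
|zone P∩zone Q|: x∈[4,9], y∈[2,5] → 5·3 = 15.
|zone P∩zone R|: x∈[3,9], y∈[4,5] → 6·1 = 6.
|zone Q∩zone R|: x∈[4,9], y∈[4,8] → 5·4 = 20.
|zone P∩zone Q∩zone R| = 5.
|zone P ∪ zone Q ∪ zone R| = 142 − 41 + 5 = 106.00.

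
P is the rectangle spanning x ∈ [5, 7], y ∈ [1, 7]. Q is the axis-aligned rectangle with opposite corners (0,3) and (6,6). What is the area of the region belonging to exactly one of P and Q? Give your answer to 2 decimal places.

24.00

|P∩Q|: x∈[5,6], y∈[3,6] → 1·3 = 3.
|P △ Q| = |P| + |Q| − 2·|P∩Q| = 12 + 18 − 6 = 24.00.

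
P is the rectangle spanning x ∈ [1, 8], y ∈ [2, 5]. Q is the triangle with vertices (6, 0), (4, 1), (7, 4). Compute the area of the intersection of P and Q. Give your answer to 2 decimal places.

The intersection is the polygon with vertices (5,2), (7,4), (6.5,2).
By the shoelace formula its area is 1.50.

1.50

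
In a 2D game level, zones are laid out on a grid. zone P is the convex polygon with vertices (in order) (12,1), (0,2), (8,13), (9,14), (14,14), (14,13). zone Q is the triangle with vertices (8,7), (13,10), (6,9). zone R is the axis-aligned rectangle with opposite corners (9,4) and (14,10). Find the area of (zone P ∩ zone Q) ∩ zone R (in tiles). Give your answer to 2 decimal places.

The region (zone P ∩ zone Q) ∩ zone R is the polygon with vertices (13,10), (9,7.6), (9,9.429).
By the shoelace formula its area is 3.66.

3.66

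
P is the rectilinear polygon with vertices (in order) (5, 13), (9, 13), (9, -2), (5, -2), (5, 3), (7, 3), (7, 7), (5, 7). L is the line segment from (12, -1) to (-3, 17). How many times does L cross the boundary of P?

The segment meets the boundary at (5,7.4), (7,5), (9,2.6), (5.333,7).

4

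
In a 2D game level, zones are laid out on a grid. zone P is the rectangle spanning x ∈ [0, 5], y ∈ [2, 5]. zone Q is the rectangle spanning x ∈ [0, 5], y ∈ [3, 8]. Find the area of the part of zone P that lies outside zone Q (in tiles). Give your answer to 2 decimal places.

|zone P∩zone Q|: x∈[0,5], y∈[3,5] → 5·2 = 10.
|zone P| = 15.
|zone P ∖ zone Q| = |zone P| − |zone P∩zone Q| = 15 − 10 = 5.00.

5.00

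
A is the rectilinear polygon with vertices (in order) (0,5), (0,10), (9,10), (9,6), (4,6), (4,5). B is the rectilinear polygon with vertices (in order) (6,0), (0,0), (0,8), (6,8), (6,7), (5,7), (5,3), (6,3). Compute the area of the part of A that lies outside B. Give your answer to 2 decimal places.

25.00

|A| = 40, |A∩B| = 15.
|A ∖ B| = |A| − |A∩B| = 40 − 15 = 25.00.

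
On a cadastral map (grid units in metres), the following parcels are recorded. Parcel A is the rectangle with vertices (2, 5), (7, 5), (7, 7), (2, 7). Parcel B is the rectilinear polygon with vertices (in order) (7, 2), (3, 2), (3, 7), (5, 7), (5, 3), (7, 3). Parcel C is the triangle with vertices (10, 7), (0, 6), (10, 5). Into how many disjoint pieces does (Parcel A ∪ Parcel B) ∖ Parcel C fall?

(Parcel A ∪ Parcel B) ∖ Parcel C splits into 2 disjoint pieces (area 2.75, area 10.75).

2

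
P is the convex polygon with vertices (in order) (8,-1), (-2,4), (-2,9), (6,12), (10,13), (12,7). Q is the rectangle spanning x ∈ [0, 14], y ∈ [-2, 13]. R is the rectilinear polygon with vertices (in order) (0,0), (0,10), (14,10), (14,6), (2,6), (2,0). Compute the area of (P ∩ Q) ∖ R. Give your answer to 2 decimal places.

62.08

|P ∩ Q| = 115.25.
|(P ∩ Q) ∩ R| = 53.1667.
|(P ∩ Q) ∖ R| = 115.25 − 53.1667 = 62.08.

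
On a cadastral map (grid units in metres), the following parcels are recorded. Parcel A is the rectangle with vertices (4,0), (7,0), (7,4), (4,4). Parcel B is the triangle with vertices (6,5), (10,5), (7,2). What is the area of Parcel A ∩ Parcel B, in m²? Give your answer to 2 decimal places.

0.67

The intersection is the polygon with vertices (7,4), (7,2), (6.333,4).
By the shoelace formula its area is 0.67.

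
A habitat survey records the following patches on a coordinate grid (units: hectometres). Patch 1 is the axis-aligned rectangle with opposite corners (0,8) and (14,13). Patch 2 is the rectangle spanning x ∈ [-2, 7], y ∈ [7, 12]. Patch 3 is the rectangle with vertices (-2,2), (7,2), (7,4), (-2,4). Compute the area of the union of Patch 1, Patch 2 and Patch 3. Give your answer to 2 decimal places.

By inclusion–exclusion:
Individual areas: |Patch 1| = 70, |Patch 2| = 45, |Patch 3| = 18.
|Patch 1∩Patch 2|: x∈[0,7], y∈[8,12] → 7·4 = 28.
|Patch 1∩Patch 3| = 0 (no overlap).
|Patch 2∩Patch 3| = 0 (no overlap).
|Patch 1∩Patch 2∩Patch 3| = 0.
|Patch 1 ∪ Patch 2 ∪ Patch 3| = 133 − 28 + 0 = 105.00.

105.00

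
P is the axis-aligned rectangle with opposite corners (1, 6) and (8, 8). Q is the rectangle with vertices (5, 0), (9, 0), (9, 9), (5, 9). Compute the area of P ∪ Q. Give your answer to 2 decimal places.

By inclusion–exclusion:
Individual areas: |P| = 14, |Q| = 36.
|P∩Q|: x∈[5,8], y∈[6,8] → 3·2 = 6.
|P ∪ Q| = 50 − 6 = 44.00.

44.00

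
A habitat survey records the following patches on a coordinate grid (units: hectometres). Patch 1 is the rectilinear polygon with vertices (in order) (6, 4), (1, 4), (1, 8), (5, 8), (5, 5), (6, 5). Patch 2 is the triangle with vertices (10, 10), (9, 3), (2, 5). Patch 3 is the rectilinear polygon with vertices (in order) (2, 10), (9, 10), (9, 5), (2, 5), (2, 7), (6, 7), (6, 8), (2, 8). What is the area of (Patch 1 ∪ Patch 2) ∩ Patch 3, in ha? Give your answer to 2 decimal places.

|Patch 1 ∪ Patch 2| = 37.4375.
|(Patch 1 ∪ Patch 2) ∩ Patch 3| = 18.30.

18.30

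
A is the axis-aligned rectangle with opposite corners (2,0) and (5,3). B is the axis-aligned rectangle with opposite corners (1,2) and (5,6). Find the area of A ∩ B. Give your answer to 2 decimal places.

|A∩B|: x∈[2,5], y∈[2,3] → 3·1 = 3.

3.00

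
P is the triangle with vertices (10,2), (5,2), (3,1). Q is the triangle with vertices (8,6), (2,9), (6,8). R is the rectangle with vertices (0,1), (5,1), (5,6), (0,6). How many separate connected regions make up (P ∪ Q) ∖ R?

(P ∪ Q) ∖ R splits into 2 disjoint pieces (area 1.7857, area 3).

2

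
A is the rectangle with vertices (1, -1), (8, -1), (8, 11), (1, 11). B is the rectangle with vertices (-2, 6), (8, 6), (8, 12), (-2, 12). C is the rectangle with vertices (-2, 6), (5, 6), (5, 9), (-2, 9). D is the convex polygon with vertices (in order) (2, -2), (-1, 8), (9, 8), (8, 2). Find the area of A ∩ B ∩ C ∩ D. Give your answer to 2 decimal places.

The intersection is the polygon with vertices (1,8), (5,8), (5,6), (1,6).
By the shoelace formula its area is 8.00.

8.00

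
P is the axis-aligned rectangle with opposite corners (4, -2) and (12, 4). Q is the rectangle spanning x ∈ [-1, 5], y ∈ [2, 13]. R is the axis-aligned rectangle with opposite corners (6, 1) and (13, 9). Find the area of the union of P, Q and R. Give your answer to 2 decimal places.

By inclusion–exclusion:
Individual areas: |P| = 48, |Q| = 66, |R| = 56.
|P∩Q|: x∈[4,5], y∈[2,4] → 1·2 = 2.
|P∩R|: x∈[6,12], y∈[1,4] → 6·3 = 18.
|Q∩R| = 0 (no overlap).
|P∩Q∩R| = 0.
|P ∪ Q ∪ R| = 170 − 20 + 0 = 150.00.

150.00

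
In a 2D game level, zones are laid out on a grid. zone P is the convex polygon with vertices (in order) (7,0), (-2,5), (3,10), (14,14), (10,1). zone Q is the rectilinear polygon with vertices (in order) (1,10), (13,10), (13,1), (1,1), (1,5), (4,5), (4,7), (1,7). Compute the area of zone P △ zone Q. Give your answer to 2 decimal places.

|zone P| = 115.5, |zone Q| = 102, |zone P∩zone Q| = 80.5615.
|zone P △ zone Q| = |zone P| + |zone Q| − 2·|zone P∩zone Q| = 115.5 + 102 − 161.1231 = 56.38.

56.38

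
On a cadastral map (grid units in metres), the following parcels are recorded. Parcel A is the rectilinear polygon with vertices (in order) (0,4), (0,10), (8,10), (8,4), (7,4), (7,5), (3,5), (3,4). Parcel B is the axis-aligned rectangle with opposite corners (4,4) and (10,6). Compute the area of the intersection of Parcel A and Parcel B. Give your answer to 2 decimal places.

5.00

The intersection is the polygon with vertices (8,4), (7,4), (7,5), (4,5), (4,6), (8,6).
By the shoelace formula its area is 5.00.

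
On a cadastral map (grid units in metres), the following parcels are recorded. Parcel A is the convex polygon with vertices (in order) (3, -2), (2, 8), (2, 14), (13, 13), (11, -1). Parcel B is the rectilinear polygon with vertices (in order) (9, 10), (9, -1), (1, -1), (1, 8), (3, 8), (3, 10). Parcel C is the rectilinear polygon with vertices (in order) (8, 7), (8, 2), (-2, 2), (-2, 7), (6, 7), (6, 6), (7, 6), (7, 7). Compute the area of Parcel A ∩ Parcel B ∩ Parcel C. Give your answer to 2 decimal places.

The intersection is the polygon with vertices (2.1,7), (6,7), (6,6), (7,6), (7,7), (8,7), (8,2), (2.6,2).
By the shoelace formula its area is 27.25.

27.25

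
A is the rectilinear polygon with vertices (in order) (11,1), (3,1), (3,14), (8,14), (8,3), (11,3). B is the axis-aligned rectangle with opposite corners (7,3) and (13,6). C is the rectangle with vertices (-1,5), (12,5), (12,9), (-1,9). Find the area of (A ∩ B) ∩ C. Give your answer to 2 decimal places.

1.00

The region (A ∩ B) ∩ C is the polygon with vertices (7,6), (8,6), (8,5), (7,5).
By the shoelace formula its area is 1.00.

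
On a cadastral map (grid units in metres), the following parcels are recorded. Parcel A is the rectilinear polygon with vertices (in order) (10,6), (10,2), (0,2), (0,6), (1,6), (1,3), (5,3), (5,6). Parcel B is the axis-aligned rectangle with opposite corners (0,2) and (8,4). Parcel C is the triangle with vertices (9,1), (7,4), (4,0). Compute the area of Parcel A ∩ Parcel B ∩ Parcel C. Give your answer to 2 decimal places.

The intersection is the polygon with vertices (8,2), (5.5,2), (7,4), (8,2.5).
By the shoelace formula its area is 2.75.

2.75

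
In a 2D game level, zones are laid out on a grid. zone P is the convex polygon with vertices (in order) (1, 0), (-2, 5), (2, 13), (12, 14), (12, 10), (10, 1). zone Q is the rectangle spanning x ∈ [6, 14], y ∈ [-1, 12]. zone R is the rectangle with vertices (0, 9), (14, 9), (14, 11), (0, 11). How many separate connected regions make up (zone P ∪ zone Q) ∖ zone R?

(zone P ∪ zone Q) ∖ zone R splits into 2 disjoint pieces (area 139.1111, area 28).

2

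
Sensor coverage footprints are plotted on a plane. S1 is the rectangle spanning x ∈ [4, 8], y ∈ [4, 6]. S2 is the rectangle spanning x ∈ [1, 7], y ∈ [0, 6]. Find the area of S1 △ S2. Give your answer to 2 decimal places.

32.00

|S1∩S2|: x∈[4,7], y∈[4,6] → 3·2 = 6.
|S1 △ S2| = |S1| + |S2| − 2·|S1∩S2| = 8 + 36 − 12 = 32.00.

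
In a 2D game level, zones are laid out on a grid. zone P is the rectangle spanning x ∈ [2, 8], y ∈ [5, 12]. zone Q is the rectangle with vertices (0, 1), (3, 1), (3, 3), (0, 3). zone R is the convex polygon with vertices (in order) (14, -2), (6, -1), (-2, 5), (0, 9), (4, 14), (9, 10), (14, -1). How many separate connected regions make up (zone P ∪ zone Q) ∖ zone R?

(zone P ∪ zone Q) ∖ zone R splits into 3 disjoint pieces (area 0.9, area 0.1, area 3.9583).

3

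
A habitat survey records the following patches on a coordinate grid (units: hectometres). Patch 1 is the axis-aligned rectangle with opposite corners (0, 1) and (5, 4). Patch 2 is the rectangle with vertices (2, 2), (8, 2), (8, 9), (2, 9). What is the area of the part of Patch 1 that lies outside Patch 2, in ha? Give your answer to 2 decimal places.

|Patch 1∩Patch 2|: x∈[2,5], y∈[2,4] → 3·2 = 6.
|Patch 1| = 15.
|Patch 1 ∖ Patch 2| = |Patch 1| − |Patch 1∩Patch 2| = 15 − 6 = 9.00.

9.00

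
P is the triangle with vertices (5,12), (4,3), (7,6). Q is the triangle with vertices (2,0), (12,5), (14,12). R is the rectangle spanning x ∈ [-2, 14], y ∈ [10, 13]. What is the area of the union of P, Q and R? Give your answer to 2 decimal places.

By inclusion–exclusion:
Individual areas: |P| = 12, |Q| = 30, |R| = 48.
|P∩Q| = 0.
|P∩R| = 0.8889.
|Q∩R| = 1.4286.
|P∩Q∩R| = 0.
|P ∪ Q ∪ R| = 90 − 2.3175 + 0 = 87.68.

87.68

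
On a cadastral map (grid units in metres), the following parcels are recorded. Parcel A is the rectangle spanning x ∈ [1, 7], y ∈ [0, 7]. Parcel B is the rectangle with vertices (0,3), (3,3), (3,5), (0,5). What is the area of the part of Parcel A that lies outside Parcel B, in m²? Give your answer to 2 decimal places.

38.00

|Parcel A∩Parcel B|: x∈[1,3], y∈[3,5] → 2·2 = 4.
|Parcel A| = 42.
|Parcel A ∖ Parcel B| = |Parcel A| − |Parcel A∩Parcel B| = 42 − 4 = 38.00.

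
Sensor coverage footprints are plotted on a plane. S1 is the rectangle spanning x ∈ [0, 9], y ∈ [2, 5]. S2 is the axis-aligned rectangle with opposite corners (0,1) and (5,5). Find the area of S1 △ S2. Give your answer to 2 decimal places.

17.00

|S1∩S2|: x∈[0,5], y∈[2,5] → 5·3 = 15.
|S1 △ S2| = |S1| + |S2| − 2·|S1∩S2| = 27 + 20 − 30 = 17.00.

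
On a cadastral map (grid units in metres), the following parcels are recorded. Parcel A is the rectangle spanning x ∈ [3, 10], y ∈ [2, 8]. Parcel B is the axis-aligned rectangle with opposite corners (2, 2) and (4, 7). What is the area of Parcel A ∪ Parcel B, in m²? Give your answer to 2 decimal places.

By inclusion–exclusion:
Individual areas: |Parcel A| = 42, |Parcel B| = 10.
|Parcel A∩Parcel B|: x∈[3,4], y∈[2,7] → 1·5 = 5.
|Parcel A ∪ Parcel B| = 52 − 5 = 47.00.

47.00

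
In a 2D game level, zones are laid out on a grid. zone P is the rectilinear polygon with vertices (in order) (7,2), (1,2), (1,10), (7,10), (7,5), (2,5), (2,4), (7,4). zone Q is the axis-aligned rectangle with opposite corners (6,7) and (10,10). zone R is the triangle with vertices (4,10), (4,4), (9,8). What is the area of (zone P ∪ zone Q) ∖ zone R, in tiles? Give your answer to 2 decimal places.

|zone P ∪ zone Q| = 52.
|(zone P ∪ zone Q) ∩ zone R| = 14.15.
|(zone P ∪ zone Q) ∖ zone R| = 52 − 14.15 = 37.85.

37.85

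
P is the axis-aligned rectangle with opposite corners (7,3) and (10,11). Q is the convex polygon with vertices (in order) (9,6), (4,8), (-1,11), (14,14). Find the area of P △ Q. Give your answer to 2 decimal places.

|P| = 24, |Q| = 55, |P∩Q| = 13.4.
|P △ Q| = |P| + |Q| − 2·|P∩Q| = 24 + 55 − 26.8 = 52.20.

52.20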